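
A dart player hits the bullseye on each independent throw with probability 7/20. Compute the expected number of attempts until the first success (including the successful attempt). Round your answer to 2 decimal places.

For a geometric distribution, E[trials] = 1/p = 1/(7/20) = 20/7.
≈ 2.86

2.86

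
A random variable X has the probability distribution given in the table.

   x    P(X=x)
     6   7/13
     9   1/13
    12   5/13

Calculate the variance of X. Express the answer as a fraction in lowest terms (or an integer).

1368/169

E[X] = (7/13)·6 + (1/13)·9 + (5/13)·12 = 111/13
E[X²] = (7/13)·36 + (1/13)·81 + (5/13)·144 = 81
Var(X) = 81 − (111/13)² = 1368/169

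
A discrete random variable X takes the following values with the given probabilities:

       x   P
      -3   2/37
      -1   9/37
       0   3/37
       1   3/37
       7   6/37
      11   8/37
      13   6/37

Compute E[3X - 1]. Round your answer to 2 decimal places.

E[3x-1] = (2/37)·(-10) + (9/37)·(-4) + (3/37)·(-1) + (3/37)·2 + (6/37)·20 + (8/37)·32 + (6/37)·38
     = 551/37 ≈ 14.89

14.89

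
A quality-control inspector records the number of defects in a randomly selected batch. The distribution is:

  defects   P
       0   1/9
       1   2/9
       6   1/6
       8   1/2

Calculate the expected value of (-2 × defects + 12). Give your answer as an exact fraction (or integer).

E[-2x+12] = (1/9)·12 + (2/9)·10 + (1/6)·0 + (1/2)·(-4)
     = 14/9

14/9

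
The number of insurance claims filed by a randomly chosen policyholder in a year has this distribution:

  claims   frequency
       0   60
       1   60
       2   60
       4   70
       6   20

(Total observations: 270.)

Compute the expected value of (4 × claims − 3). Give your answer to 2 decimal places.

5.59

Total = 270, so P(claims=0) = 60/270, etc.
E[4x-3] = (2/9)·(-3) + (2/9)·1 + (2/9)·5 + (7/27)·13 + (2/27)·21
     = 151/27 ≈ 5.59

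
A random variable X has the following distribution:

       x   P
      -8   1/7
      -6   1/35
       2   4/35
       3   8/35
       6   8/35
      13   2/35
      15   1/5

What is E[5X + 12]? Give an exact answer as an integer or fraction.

249/7

E[5x+12] = (1/7)·(-28) + (1/35)·(-18) + (4/35)·22 + (8/35)·27 + (8/35)·42 + (2/35)·77 + (1/5)·87
     = 249/7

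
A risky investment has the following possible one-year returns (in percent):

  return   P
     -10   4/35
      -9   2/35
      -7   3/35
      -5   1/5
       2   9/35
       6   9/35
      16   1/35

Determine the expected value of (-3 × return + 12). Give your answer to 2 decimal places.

E[-3x+12] = (4/35)·42 + (2/35)·39 + (3/35)·33 + (1/5)·27 + (9/35)·6 + (9/35)·(-6) + (1/35)·(-36)
     = 498/35 ≈ 14.23

14.23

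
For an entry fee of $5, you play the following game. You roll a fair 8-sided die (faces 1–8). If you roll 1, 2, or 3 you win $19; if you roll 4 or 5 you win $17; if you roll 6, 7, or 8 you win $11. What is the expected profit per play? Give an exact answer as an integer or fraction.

21/2 dollars

E[payout] = (3/8)·11 + (1/4)·17 + (3/8)·19 = 31/2
Expected profit = 31/2 − 5 = 21/2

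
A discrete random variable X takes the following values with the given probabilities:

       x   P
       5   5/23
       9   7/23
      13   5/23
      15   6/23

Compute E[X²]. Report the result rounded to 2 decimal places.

125.52

E[X²] = (5/23)·25 + (7/23)·81 + (5/23)·169 + (6/23)·225
     = 2887/23 ≈ 125.52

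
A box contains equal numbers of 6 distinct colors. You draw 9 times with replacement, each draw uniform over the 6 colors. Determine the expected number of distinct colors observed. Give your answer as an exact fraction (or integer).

Let Xⱼ=1 if type j appears at least once. P(Xⱼ=1) = 1 − ((6−1)/6)^9 = 8124571/10077696.
E[#distinct] = 6·8124571/10077696 = 8124571/1679616.

8124571/1679616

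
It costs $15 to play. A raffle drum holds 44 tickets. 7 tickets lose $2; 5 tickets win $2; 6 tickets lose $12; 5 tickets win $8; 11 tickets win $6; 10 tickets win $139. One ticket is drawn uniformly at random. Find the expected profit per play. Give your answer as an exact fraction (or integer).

E[payout] = (7/44)·(-2) + (5/44)·2 + (6/44)·(-12) + (5/44)·8 + (11/44)·6 + (10/44)·139 = 355/11
Expected profit = 355/11 − 15 = 190/11

190/11 dollars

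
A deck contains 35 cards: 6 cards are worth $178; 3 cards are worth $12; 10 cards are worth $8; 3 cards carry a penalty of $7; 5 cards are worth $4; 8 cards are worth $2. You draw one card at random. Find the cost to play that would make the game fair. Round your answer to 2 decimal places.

$34.26

E[payout] = (6/35)·178 + (3/35)·12 + (10/35)·8 + (3/35)·(-7) + (5/35)·4 + (8/35)·2 = 1199/35
Fair fee = E[payout] = 1199/35 ≈ $34.26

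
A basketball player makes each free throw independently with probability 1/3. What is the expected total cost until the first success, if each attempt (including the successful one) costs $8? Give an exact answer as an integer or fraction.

E[#attempts] = 1/p = 3; E[cost] = 8·3 = 24.

$24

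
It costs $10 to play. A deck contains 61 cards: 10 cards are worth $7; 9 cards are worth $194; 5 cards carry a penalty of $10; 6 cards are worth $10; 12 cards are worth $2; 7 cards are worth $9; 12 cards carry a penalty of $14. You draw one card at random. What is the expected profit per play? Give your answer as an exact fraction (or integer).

E[payout] = (10/61)·7 + (9/61)·194 + (5/61)·(-10) + (6/61)·10 + (12/61)·2 + (7/61)·9 + (12/61)·(-14) = 1745/61
Expected profit = 1745/61 − 10 = 1135/61

1135/61 dollars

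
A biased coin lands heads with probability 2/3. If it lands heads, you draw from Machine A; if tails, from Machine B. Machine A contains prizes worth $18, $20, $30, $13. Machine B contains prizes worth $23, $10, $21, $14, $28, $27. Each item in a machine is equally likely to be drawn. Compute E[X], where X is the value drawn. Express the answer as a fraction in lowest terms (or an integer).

61/3 dollars

E[X | Machine A] = (18 + 20 + 30 + 13)/4 = 81/4
E[X | Machine B] = (23 + 10 + 21 + 14 + 28 + 27)/6 = 41/2
E[X] = (2/3)·81/4 + (1/3)·41/2 = 61/3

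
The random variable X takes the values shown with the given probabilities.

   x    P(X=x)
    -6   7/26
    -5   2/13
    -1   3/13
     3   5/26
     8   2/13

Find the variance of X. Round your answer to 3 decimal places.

E[X] = (7/26)·(-6) + (2/13)·(-5) + (3/13)·(-1) + (5/26)·3 + (2/13)·8 = -21/26
E[X²] = (7/26)·36 + (2/13)·25 + (3/13)·1 + (5/26)·9 + (2/13)·64 = 659/26
Var(X) = 659/26 − (-21/26)² = 16693/676 ≈ 24.694

24.694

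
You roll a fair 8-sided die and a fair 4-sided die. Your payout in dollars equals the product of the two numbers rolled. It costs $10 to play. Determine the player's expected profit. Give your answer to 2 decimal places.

$1.25

Distribution of the product of the two numbers rolled: 1 w.p. 1/32, 2 w.p. 1/16, 3 w.p. 1/16, 4 w.p. 3/32, 5 w.p. 1/32, 6 w.p. 3/32, …
E[payout] = (1/32)·1 + (1/16)·2 + (1/16)·3 + (3/32)·4 + (1/32)·5 + (3/32)·6 + (1/32)·7 + (3/32)·8 + (1/32)·9 + (1/32)·10 + (3/32)·12 + (1/32)·14 + (1/32)·15 + (1/16)·16 + (1/32)·18 + (1/32)·20 + (1/32)·21 + (1/16)·24 + (1/32)·28 + (1/32)·32 = 45/4
Expected profit = 45/4 − 10 = 5/4 ≈ $1.25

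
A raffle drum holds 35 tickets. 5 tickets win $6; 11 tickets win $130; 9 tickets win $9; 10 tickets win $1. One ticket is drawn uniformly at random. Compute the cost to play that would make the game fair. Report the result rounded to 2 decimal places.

E[payout] = (5/35)·6 + (11/35)·130 + (9/35)·9 + (10/35)·1 = 1551/35
Fair fee = E[payout] = 1551/35 ≈ $44.31

$44.31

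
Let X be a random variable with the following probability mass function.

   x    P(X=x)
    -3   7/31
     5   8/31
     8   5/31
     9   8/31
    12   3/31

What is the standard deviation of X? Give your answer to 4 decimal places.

4.9623

E[X] = 167/31, E[X²] = 1663/31
Var(X) = E[X²] − (E[X])² = 1663/31 − 27889/961 = 23664/961
SD(X) = √(23664/961) ≈ 4.9623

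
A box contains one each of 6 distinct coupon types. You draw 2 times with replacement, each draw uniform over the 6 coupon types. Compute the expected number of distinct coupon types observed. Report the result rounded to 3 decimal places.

1.833

Let Xⱼ=1 if type j appears at least once. P(Xⱼ=1) = 1 − ((6−1)/6)^2 = 11/36.
E[#distinct] = 6·11/36 = 11/6.
≈ 1.833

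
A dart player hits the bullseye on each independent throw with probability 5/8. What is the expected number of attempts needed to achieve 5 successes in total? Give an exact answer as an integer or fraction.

By linearity (sum of 5 independent geometric waits), E[trials] = 5/p = 5/(5/8) = 8.

8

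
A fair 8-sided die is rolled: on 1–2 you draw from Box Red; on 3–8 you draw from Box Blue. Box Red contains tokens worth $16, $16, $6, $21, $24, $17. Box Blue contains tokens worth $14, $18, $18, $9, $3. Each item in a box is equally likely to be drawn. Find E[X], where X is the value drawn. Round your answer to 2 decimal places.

E[X | Box Red] = (16 + 16 + 6 + 21 + 24 + 17)/6 = 50/3
E[X | Box Blue] = (14 + 18 + 18 + 9 + 3)/5 = 62/5
E[X] = (1/4)·50/3 + (3/4)·62/5 = 202/15 ≈ 13.47

$13.47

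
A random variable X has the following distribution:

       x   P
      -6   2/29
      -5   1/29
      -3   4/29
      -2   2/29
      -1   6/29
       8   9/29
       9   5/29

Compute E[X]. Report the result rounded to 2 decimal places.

E[X] = (2/29)·(-6) + (1/29)·(-5) + (4/29)·(-3) + (2/29)·(-2) + (6/29)·(-1) + (9/29)·8 + (5/29)·9
     = 78/29 ≈ 2.69

2.69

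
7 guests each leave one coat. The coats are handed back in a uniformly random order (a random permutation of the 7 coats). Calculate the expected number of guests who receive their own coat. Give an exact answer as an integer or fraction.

1

Let Xᵢ = 1 if person i gets their own coat. For each i, P(Xᵢ=1) = 1/7.
By linearity of expectation, E[X₁+…+X_7] = 7·(1/7) = 1.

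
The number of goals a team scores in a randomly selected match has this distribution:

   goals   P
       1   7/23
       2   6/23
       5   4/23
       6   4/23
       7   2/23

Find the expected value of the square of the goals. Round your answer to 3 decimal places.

E[X²] = (7/23)·1 + (6/23)·4 + (4/23)·25 + (4/23)·36 + (2/23)·49
     = 373/23 ≈ 16.217

16.217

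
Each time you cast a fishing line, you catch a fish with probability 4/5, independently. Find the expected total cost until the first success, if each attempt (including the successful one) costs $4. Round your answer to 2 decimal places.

$5.00

E[#attempts] = 1/p = 5/4; E[cost] = 4·5/4 = 5.
≈ 5.00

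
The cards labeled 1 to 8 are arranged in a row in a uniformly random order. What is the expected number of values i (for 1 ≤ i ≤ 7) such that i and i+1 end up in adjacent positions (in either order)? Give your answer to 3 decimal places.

For each i ∈ {1,…,7}, let Xᵢ = 1 if i and i+1 are adjacent. P(Xᵢ=1) = 2·(8−1)!/8! = 2/8.
By linearity, E[ΣXᵢ] = (7)·(2/8) = 7/4.
≈ 1.750

1.750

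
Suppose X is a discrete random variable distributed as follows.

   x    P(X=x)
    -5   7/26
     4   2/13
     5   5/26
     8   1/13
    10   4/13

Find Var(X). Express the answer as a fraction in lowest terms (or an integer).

E[X] = (7/26)·(-5) + (2/13)·4 + (5/26)·5 + (1/13)·8 + (4/13)·10 = 51/13
E[X²] = (7/26)·25 + (2/13)·16 + (5/26)·25 + (1/13)·64 + (4/13)·100 = 646/13
Var(X) = 646/13 − (51/13)² = 5797/169

5797/169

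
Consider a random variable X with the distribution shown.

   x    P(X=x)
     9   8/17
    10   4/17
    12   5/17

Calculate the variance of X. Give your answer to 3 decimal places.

E[X] = (8/17)·9 + (4/17)·10 + (5/17)·12 = 172/17
E[X²] = (8/17)·81 + (4/17)·100 + (5/17)·144 = 104
Var(X) = 104 − (172/17)² = 472/289 ≈ 1.633

1.633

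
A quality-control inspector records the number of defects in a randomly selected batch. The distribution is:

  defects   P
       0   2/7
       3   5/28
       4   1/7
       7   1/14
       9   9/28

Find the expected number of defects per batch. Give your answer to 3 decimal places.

E[X] = (2/7)·0 + (5/28)·3 + (1/7)·4 + (1/14)·7 + (9/28)·9
     = 9/2 ≈ 4.500

4.500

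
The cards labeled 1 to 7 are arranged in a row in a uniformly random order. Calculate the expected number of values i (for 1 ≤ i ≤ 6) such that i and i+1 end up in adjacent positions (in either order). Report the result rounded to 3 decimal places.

1.714

For each i ∈ {1,…,6}, let Xᵢ = 1 if i and i+1 are adjacent. P(Xᵢ=1) = 2·(7−1)!/7! = 2/7.
By linearity, E[ΣXᵢ] = (6)·(2/7) = 12/7.
≈ 1.714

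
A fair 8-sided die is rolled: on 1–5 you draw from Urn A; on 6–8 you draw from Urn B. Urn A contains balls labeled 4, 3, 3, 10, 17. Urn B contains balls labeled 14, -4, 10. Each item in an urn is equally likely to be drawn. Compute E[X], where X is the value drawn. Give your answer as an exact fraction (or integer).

E[X | Urn A] = (4 + 3 + 3 + 10 + 17)/5 = 37/5
E[X | Urn B] = (14 − 4 + 10)/3 = 20/3
E[X] = (5/8)·37/5 + (3/8)·20/3 = 57/8

57/8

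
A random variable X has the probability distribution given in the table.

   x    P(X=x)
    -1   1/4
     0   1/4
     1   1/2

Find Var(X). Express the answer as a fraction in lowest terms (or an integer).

11/16

E[X] = (1/4)·(-1) + (1/4)·0 + (1/2)·1 = 1/4
E[X²] = (1/4)·1 + (1/4)·0 + (1/2)·1 = 3/4
Var(X) = 3/4 − (1/4)² = 11/16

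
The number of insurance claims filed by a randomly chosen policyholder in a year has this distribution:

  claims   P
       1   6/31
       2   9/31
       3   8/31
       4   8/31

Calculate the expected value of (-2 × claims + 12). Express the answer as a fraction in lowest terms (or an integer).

212/31

E[-2x+12] = (6/31)·10 + (9/31)·8 + (8/31)·6 + (8/31)·4
     = 212/31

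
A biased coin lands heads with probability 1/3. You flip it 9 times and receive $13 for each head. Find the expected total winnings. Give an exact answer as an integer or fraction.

E[#heads] = 9·1/3 = 3 (linearity over flips).
E[winnings] = 13·3 = 39.

$39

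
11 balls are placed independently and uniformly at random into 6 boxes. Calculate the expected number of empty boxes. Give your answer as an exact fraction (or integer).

48828125/60466176

Let Xⱼ=1 if box j is empty. P(Xⱼ=1) = ((6-1)/6)^11 = 48828125/362797056.
By linearity, E[#empty] = 6·48828125/362797056 = 48828125/60466176.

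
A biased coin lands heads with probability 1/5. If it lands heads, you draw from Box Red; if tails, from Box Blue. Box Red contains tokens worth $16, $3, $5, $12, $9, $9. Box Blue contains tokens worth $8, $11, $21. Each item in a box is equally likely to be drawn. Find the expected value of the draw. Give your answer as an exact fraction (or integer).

187/15 dollars

E[X | Box Red] = (16 + 3 + 5 + 12 + 9 + 9)/6 = 9
E[X | Box Blue] = (8 + 11 + 21)/3 = 40/3
E[X] = (1/5)·9 + (4/5)·40/3 = 187/15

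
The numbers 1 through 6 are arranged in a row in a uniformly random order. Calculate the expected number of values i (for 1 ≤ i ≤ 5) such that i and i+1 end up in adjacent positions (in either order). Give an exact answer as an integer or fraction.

5/3

For each i ∈ {1,…,5}, let Xᵢ = 1 if i and i+1 are adjacent. P(Xᵢ=1) = 2·(6−1)!/6! = 2/6.
By linearity, E[ΣXᵢ] = (5)·(2/6) = 5/3.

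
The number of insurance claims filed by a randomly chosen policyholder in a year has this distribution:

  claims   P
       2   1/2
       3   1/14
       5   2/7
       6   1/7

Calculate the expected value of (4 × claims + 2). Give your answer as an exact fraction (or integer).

16

E[4x+2] = (1/2)·10 + (1/14)·14 + (2/7)·22 + (1/7)·26
     = 16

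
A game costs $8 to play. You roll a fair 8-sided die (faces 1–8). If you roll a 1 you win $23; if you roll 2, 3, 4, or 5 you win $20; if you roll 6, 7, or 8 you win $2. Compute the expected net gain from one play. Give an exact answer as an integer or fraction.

45/8 dollars

E[payout] = (3/8)·2 + (1/2)·20 + (1/8)·23 = 109/8
Expected profit = 109/8 − 8 = 45/8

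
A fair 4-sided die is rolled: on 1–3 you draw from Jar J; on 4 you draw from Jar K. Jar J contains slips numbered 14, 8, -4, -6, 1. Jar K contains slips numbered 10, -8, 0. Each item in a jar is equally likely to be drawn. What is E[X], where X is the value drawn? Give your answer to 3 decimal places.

E[X | Jar J] = (14 + 8 − 4 − 6 + 1)/5 = 13/5
E[X | Jar K] = (10 − 8 + 0)/3 = 2/3
E[X] = (3/4)·13/5 + (1/4)·2/3 = 127/60 ≈ 2.117

2.117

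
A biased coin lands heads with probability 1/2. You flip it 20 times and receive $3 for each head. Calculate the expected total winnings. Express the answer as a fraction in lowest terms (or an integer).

E[#heads] = 20·1/2 = 10 (linearity over flips).
E[winnings] = 3·10 = 30.

$30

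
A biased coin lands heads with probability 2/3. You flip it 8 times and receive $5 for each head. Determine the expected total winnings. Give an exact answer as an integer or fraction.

80/3 dollars

E[#heads] = 8·2/3 = 16/3 (linearity over flips).
E[winnings] = 5·16/3 = 80/3.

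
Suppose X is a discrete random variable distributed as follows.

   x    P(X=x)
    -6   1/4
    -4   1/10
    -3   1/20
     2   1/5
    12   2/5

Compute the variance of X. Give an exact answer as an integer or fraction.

23811/400

E[X] = (1/4)·(-6) + (1/10)·(-4) + (1/20)·(-3) + (1/5)·2 + (2/5)·12 = 63/20
E[X²] = (1/4)·36 + (1/10)·16 + (1/20)·9 + (1/5)·4 + (2/5)·144 = 1389/20
Var(X) = 1389/20 − (63/20)² = 23811/400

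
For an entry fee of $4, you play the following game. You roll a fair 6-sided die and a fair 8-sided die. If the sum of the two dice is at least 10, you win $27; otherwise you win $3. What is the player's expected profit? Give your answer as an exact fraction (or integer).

13/2 dollars

E[payout] = (11/16)·3 + (5/16)·27 = 21/2
Expected profit = 21/2 − 4 = 13/2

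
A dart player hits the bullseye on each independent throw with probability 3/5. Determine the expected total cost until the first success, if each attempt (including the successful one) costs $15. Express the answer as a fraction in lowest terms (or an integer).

$25

E[#attempts] = 1/p = 5/3; E[cost] = 15·5/3 = 25.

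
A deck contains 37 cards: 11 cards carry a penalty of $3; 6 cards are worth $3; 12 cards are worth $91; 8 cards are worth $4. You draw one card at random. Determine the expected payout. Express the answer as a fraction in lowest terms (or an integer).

1109/37 dollars

E[payout] = (11/37)·(-3) + (6/37)·3 + (12/37)·91 + (8/37)·4 = 1109/37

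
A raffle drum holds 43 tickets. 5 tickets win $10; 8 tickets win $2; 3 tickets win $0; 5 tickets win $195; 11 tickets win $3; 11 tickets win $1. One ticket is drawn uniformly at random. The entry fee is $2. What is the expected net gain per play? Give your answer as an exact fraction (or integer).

E[payout] = (5/43)·10 + (8/43)·2 + (3/43)·0 + (5/43)·195 + (11/43)·3 + (11/43)·1 = 1085/43
Expected profit = 1085/43 − 2 = 999/43

999/43 dollars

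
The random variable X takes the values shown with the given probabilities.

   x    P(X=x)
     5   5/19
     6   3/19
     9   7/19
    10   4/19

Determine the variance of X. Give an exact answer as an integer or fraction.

1484/361

E[X] = (5/19)·5 + (3/19)·6 + (7/19)·9 + (4/19)·10 = 146/19
E[X²] = (5/19)·25 + (3/19)·36 + (7/19)·81 + (4/19)·100 = 1200/19
Var(X) = 1200/19 − (146/19)² = 1484/361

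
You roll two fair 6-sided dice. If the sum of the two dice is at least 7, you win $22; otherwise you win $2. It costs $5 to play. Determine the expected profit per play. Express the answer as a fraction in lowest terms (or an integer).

E[payout] = (5/12)·2 + (7/12)·22 = 41/3
Expected profit = 41/3 − 5 = 26/3

26/3 dollars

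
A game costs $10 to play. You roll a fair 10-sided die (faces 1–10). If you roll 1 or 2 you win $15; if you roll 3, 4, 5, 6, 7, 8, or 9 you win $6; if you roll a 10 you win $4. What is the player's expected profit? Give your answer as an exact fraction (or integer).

E[payout] = (1/10)·4 + (7/10)·6 + (1/5)·15 = 38/5
Expected profit = 38/5 − 10 = -12/5

-12/5 dollars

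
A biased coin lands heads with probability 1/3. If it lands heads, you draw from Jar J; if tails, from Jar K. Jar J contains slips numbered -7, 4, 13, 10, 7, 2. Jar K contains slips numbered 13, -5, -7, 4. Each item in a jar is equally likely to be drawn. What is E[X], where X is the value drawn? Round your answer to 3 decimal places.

2.444

E[X | Jar J] = (-7 + 4 + 13 + 10 + 7 + 2)/6 = 29/6
E[X | Jar K] = (13 − 5 − 7 + 4)/4 = 5/4
E[X] = (1/3)·29/6 + (2/3)·5/4 = 22/9 ≈ 2.444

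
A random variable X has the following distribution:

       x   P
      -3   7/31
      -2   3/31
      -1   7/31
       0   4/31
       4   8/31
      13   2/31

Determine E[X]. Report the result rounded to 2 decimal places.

0.77

E[X] = (7/31)·(-3) + (3/31)·(-2) + (7/31)·(-1) + (4/31)·0 + (8/31)·4 + (2/31)·13
     = 24/31 ≈ 0.77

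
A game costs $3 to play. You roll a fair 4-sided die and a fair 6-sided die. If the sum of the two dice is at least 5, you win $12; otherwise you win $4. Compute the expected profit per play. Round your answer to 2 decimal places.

E[payout] = (1/4)·4 + (3/4)·12 = 10
Expected profit = 10 − 3 = 7 ≈ $7.00

$7.00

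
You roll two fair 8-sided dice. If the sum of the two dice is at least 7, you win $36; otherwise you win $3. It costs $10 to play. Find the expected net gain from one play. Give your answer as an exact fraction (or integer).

E[payout] = (15/64)·3 + (49/64)·36 = 1809/64
Expected profit = 1809/64 − 10 = 1169/64

1169/64 dollars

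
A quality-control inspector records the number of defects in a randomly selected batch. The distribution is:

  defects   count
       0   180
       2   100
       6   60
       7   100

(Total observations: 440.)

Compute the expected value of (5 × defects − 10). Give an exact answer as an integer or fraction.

Total = 440, so P(defects=0) = 180/440, etc.
E[5x-10] = (9/22)·(-10) + (5/22)·0 + (3/22)·20 + (5/22)·25
     = 95/22

95/22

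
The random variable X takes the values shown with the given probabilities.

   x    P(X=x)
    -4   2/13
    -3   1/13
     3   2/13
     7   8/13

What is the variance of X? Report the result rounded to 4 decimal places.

E[X] = (2/13)·(-4) + (1/13)·(-3) + (2/13)·3 + (8/13)·7 = 51/13
E[X²] = (2/13)·16 + (1/13)·9 + (2/13)·9 + (8/13)·49 = 451/13
Var(X) = 451/13 − (51/13)² = 3262/169 ≈ 19.3018

19.3018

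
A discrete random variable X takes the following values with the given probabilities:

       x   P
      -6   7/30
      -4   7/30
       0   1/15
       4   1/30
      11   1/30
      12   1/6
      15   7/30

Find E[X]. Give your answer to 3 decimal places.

E[X] = (7/30)·(-6) + (7/30)·(-4) + (1/15)·0 + (1/30)·4 + (1/30)·11 + (1/6)·12 + (7/30)·15
     = 11/3 ≈ 3.667

3.667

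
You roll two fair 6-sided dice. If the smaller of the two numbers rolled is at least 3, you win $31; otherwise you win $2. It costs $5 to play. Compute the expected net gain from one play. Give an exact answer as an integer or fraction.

E[payout] = (5/9)·2 + (4/9)·31 = 134/9
Expected profit = 134/9 − 5 = 89/9

89/9 dollars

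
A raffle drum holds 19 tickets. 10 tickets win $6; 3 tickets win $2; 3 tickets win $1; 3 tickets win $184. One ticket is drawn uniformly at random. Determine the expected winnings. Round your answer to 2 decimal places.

$32.68

E[payout] = (10/19)·6 + (3/19)·2 + (3/19)·1 + (3/19)·184 = 621/19
≈ $32.68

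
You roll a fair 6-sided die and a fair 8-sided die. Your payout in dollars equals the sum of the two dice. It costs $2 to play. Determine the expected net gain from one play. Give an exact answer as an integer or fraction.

$6

Distribution of the sum of the two dice: 2 w.p. 1/48, 3 w.p. 1/24, 4 w.p. 1/16, 5 w.p. 1/12, 6 w.p. 5/48, 7 w.p. 1/8, …
E[payout] = (1/48)·2 + (1/24)·3 + (1/16)·4 + (1/12)·5 + (5/48)·6 + (1/8)·7 + (1/8)·8 + (1/8)·9 + (5/48)·10 + (1/12)·11 + (1/16)·12 + (1/24)·13 + (1/48)·14 = 8
Expected profit = 8 − 2 = 6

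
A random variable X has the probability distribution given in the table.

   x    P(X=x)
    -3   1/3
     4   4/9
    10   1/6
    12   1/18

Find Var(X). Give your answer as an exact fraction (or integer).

2033/81

E[X] = (1/3)·(-3) + (4/9)·4 + (1/6)·10 + (1/18)·12 = 28/9
E[X²] = (1/3)·9 + (4/9)·16 + (1/6)·100 + (1/18)·144 = 313/9
Var(X) = 313/9 − (28/9)² = 2033/81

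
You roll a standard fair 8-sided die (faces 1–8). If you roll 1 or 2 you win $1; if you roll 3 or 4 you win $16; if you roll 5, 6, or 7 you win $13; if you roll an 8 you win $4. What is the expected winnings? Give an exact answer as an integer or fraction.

77/8 dollars

E[payout] = (1/4)·1 + (1/8)·4 + (3/8)·13 + (1/4)·16 = 77/8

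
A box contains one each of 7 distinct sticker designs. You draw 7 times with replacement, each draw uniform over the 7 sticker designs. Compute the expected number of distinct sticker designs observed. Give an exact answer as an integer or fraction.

Let Xⱼ=1 if type j appears at least once. P(Xⱼ=1) = 1 − ((7−1)/7)^7 = 543607/823543.
E[#distinct] = 7·543607/823543 = 543607/117649.

543607/117649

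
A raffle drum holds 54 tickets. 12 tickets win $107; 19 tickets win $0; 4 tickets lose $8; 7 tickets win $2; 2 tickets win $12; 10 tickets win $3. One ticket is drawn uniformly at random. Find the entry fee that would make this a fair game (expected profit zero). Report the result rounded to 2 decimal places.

$24.44

E[payout] = (12/54)·107 + (19/54)·0 + (4/54)·(-8) + (7/54)·2 + (2/54)·12 + (10/54)·3 = 220/9
Fair fee = E[payout] = 220/9 ≈ $24.44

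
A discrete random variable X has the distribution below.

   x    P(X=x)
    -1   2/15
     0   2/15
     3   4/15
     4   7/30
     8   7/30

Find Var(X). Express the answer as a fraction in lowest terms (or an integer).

2066/225

E[X] = (2/15)·(-1) + (2/15)·0 + (4/15)·3 + (7/30)·4 + (7/30)·8 = 52/15
E[X²] = (2/15)·1 + (2/15)·0 + (4/15)·9 + (7/30)·16 + (7/30)·64 = 106/5
Var(X) = 106/5 − (52/15)² = 2066/225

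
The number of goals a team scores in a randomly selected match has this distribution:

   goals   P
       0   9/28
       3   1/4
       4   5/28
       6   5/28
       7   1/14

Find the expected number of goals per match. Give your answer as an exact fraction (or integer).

85/28

E[X] = (9/28)·0 + (1/4)·3 + (5/28)·4 + (5/28)·6 + (1/14)·7
     = 85/28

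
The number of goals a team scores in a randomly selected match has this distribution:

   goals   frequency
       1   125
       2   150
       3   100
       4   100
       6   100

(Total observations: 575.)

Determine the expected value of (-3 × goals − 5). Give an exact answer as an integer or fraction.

Total = 575, so P(goals=1) = 125/575, etc.
E[-3x-5] = (5/23)·(-8) + (6/23)·(-11) + (4/23)·(-14) + (4/23)·(-17) + (4/23)·(-23)
     = -14

-14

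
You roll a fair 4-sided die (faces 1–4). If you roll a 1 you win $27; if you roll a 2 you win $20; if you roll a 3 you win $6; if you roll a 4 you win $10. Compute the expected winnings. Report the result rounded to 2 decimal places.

E[payout] = (1/4)·6 + (1/4)·10 + (1/4)·20 + (1/4)·27 = 63/4
≈ $15.75

$15.75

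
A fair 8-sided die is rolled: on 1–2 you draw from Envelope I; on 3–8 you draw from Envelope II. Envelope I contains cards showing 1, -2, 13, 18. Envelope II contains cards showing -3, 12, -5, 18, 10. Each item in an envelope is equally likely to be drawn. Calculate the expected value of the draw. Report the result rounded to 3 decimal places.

6.675

E[X | Envelope I] = (1 − 2 + 13 + 18)/4 = 15/2
E[X | Envelope II] = (-3 + 12 − 5 + 18 + 10)/5 = 32/5
E[X] = (1/4)·15/2 + (3/4)·32/5 = 267/40 ≈ 6.675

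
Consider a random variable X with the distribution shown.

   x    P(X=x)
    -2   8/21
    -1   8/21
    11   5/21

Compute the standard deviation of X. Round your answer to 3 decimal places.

5.342

E[X] = 31/21, E[X²] = 215/7
Var(X) = E[X²] − (E[X])² = 215/7 − 961/441 = 12584/441
SD(X) = √(12584/441) ≈ 5.342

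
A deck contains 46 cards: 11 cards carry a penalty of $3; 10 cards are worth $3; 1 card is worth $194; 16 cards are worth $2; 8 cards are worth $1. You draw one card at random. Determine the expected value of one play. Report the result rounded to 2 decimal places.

$5.02

E[payout] = (11/46)·(-3) + (10/46)·3 + (1/46)·194 + (16/46)·2 + (8/46)·1 = 231/46
≈ $5.02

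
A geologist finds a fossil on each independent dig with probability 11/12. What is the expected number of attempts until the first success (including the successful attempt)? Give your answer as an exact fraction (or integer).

For a geometric distribution, E[trials] = 1/p = 1/(11/12) = 12/11.

12/11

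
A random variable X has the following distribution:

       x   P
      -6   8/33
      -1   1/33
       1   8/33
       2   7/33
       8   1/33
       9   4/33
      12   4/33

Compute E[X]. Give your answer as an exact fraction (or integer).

E[X] = (8/33)·(-6) + (1/33)·(-1) + (8/33)·1 + (7/33)·2 + (1/33)·8 + (4/33)·9 + (4/33)·12
     = 65/33

65/33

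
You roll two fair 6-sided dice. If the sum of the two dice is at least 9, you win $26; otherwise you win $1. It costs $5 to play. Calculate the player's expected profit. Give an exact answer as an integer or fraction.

E[payout] = (13/18)·1 + (5/18)·26 = 143/18
Expected profit = 143/18 − 5 = 53/18

53/18 dollars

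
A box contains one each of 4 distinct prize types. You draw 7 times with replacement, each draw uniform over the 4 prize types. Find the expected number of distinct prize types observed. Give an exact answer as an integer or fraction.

Let Xⱼ=1 if type j appears at least once. P(Xⱼ=1) = 1 − ((4−1)/4)^7 = 14197/16384.
E[#distinct] = 4·14197/16384 = 14197/4096.

14197/4096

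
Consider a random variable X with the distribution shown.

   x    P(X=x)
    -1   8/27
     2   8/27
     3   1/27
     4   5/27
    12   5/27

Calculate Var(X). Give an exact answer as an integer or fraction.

E[X] = (8/27)·(-1) + (8/27)·2 + (1/27)·3 + (5/27)·4 + (5/27)·12 = 91/27
E[X²] = (8/27)·1 + (8/27)·4 + (1/27)·9 + (5/27)·16 + (5/27)·144 = 283/9
Var(X) = 283/9 − (91/27)² = 14642/729

14642/729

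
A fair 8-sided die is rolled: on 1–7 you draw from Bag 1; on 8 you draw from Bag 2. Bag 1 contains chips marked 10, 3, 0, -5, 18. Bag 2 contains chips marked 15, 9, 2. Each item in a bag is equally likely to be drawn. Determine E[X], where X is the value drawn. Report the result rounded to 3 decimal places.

E[X | Bag 1] = (10 + 3 + 0 − 5 + 18)/5 = 26/5
E[X | Bag 2] = (15 + 9 + 2)/3 = 26/3
E[X] = (7/8)·26/5 + (1/8)·26/3 = 169/30 ≈ 5.633

5.633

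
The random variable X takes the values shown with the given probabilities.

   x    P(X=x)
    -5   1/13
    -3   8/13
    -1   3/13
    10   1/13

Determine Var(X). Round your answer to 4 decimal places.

E[X] = (1/13)·(-5) + (8/13)·(-3) + (3/13)·(-1) + (1/13)·10 = -22/13
E[X²] = (1/13)·25 + (8/13)·9 + (3/13)·1 + (1/13)·100 = 200/13
Var(X) = 200/13 − (-22/13)² = 2116/169 ≈ 12.5207

12.5207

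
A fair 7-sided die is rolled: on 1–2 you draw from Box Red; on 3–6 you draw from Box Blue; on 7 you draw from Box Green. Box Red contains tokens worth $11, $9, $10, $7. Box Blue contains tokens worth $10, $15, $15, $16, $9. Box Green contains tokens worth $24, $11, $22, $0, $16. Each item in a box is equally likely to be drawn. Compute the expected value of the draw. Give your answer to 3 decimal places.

E[X | Box Red] = (11 + 9 + 10 + 7)/4 = 37/4
E[X | Box Blue] = (10 + 15 + 15 + 16 + 9)/5 = 13
E[X | Box Green] = (24 + 11 + 22 + 0 + 16)/5 = 73/5
E[X] = (2/7)·37/4 + (4/7)·13 + (1/7)·73/5 = 851/70 ≈ 12.157

$12.157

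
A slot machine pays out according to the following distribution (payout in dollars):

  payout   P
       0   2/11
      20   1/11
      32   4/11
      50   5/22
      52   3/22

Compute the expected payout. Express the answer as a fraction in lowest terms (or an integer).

351/11 dollars

E[X] = (2/11)·0 + (1/11)·20 + (4/11)·32 + (5/22)·50 + (3/22)·52
     = 351/11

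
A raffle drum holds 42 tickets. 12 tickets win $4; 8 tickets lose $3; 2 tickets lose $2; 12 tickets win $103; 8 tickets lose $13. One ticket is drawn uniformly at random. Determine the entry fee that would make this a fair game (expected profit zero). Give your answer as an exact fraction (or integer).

192/7 dollars

E[payout] = (12/42)·4 + (8/42)·(-3) + (2/42)·(-2) + (12/42)·103 + (8/42)·(-13) = 192/7
Fair fee = E[payout] = 192/7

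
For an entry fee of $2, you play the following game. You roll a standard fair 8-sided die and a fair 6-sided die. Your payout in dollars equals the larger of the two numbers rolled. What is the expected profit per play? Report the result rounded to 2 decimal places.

$3.23

Distribution of the larger of the two numbers rolled: 1 w.p. 1/48, 2 w.p. 1/16, 3 w.p. 5/48, 4 w.p. 7/48, 5 w.p. 3/16, 6 w.p. 11/48, …
E[payout] = (1/48)·1 + (1/16)·2 + (5/48)·3 + (7/48)·4 + (3/16)·5 + (11/48)·6 + (1/8)·7 + (1/8)·8 = 251/48
Expected profit = 251/48 − 2 = 155/48 ≈ $3.23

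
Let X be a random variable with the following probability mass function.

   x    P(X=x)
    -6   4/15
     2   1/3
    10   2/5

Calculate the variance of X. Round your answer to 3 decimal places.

41.529

E[X] = (4/15)·(-6) + (1/3)·2 + (2/5)·10 = 46/15
E[X²] = (4/15)·36 + (1/3)·4 + (2/5)·100 = 764/15
Var(X) = 764/15 − (46/15)² = 9344/225 ≈ 41.529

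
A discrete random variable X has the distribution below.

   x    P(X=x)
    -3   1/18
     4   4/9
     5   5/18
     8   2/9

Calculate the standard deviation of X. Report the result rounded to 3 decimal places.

E[X] = 43/9, E[X²] = 259/9
Var(X) = E[X²] − (E[X])² = 259/9 − 1849/81 = 482/81
SD(X) = √(482/81) ≈ 2.439

2.439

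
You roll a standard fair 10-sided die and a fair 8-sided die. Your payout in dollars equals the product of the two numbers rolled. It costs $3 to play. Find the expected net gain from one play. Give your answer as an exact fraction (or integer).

Distribution of the product of the two numbers rolled: 1 w.p. 1/80, 2 w.p. 1/40, 3 w.p. 1/40, 4 w.p. 3/80, 5 w.p. 1/40, 6 w.p. 1/20, …
E[payout] = (1/80)·1 + (1/40)·2 + (1/40)·3 + (3/80)·4 + (1/40)·5 + (1/20)·6 + (1/40)·7 + (1/20)·8 + (1/40)·9 + (3/80)·10 + (1/20)·12 + (1/40)·14 + (1/40)·15 + (3/80)·16 + (3/80)·18 + (3/80)·20 + (1/40)·21 + (1/20)·24 + (1/80)·25 + (1/80)·27 + (1/40)·28 + (3/80)·30 + (1/40)·32 + (1/40)·35 + (1/40)·36 + (3/80)·40 + (1/40)·42 + (1/80)·45 + (1/40)·48 + (1/80)·49 + (1/80)·50 + (1/80)·54 + (1/40)·56 + (1/80)·60 + (1/80)·63 + (1/80)·64 + (1/80)·70 + (1/80)·72 + (1/80)·80 = 99/4
Expected profit = 99/4 − 3 = 87/4

87/4 dollars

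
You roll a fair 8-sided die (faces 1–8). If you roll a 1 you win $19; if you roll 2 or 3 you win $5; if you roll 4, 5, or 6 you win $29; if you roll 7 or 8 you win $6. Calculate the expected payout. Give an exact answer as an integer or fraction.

E[payout] = (1/4)·5 + (1/4)·6 + (1/8)·19 + (3/8)·29 = 16

$16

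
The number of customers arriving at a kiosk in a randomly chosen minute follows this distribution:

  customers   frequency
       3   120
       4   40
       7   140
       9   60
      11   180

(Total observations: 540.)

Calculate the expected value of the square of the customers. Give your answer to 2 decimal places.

Total = 540, so P(customers=3) = 120/540, etc.
E[X²] = (2/9)·9 + (2/27)·16 + (7/27)·49 + (1/9)·81 + (1/3)·121
     = 587/9 ≈ 65.22

65.22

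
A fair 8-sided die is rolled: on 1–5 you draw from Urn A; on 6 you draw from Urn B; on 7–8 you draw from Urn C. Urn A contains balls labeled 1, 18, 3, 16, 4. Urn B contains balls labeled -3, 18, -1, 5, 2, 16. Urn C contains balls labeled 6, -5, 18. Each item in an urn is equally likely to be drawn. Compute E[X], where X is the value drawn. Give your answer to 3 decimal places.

E[X | Urn A] = (1 + 18 + 3 + 16 + 4)/5 = 42/5
E[X | Urn B] = (-3 + 18 − 1 + 5 + 2 + 16)/6 = 37/6
E[X | Urn C] = (6 − 5 + 18)/3 = 19/3
E[X] = (5/8)·42/5 + (1/8)·37/6 + (1/4)·19/3 = 365/48 ≈ 7.604

7.604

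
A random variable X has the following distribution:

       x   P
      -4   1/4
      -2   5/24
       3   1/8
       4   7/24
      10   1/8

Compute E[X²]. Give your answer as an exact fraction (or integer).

E[X²] = (1/4)·16 + (5/24)·4 + (1/8)·9 + (7/24)·16 + (1/8)·100
     = 185/8

185/8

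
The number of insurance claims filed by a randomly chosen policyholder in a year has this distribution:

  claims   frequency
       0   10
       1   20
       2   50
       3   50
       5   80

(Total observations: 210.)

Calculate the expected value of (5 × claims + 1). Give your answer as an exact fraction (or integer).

Total = 210, so P(claims=0) = 10/210, etc.
E[5x+1] = (1/21)·1 + (2/21)·6 + (5/21)·11 + (5/21)·16 + (8/21)·26
     = 356/21

356/21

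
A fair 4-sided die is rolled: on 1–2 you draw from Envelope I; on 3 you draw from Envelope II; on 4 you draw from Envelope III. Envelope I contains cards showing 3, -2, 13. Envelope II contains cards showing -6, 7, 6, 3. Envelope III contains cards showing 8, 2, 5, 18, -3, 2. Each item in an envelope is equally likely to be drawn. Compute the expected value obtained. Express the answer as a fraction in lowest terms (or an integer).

103/24

E[X | Envelope I] = (3 − 2 + 13)/3 = 14/3
E[X | Envelope II] = (-6 + 7 + 6 + 3)/4 = 5/2
E[X | Envelope III] = (8 + 2 + 5 + 18 − 3 + 2)/6 = 16/3
E[X] = (1/2)·14/3 + (1/4)·5/2 + (1/4)·16/3 = 103/24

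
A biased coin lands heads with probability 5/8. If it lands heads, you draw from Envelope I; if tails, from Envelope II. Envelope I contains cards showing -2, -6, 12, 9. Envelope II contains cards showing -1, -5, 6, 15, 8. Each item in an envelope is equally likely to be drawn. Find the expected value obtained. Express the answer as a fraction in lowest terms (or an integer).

E[X | Envelope I] = (-2 − 6 + 12 + 9)/4 = 13/4
E[X | Envelope II] = (-1 − 5 + 6 + 15 + 8)/5 = 23/5
E[X] = (5/8)·13/4 + (3/8)·23/5 = 601/160

601/160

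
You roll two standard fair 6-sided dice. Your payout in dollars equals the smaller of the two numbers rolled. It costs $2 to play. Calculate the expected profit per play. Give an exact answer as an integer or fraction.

Distribution of the smaller of the two numbers rolled: 1 w.p. 11/36, 2 w.p. 1/4, 3 w.p. 7/36, 4 w.p. 5/36, 5 w.p. 1/12, 6 w.p. 1/36
E[payout] = (11/36)·1 + (1/4)·2 + (7/36)·3 + (5/36)·4 + (1/12)·5 + (1/36)·6 = 91/36
Expected profit = 91/36 − 2 = 19/36

19/36 dollars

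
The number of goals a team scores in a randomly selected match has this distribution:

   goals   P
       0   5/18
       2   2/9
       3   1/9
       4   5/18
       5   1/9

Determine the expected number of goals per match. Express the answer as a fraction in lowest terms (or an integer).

22/9

E[X] = (5/18)·0 + (2/9)·2 + (1/9)·3 + (5/18)·4 + (1/9)·5
     = 22/9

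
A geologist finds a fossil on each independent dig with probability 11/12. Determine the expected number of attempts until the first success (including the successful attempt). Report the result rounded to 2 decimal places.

1.09

For a geometric distribution, E[trials] = 1/p = 1/(11/12) = 12/11.
≈ 1.09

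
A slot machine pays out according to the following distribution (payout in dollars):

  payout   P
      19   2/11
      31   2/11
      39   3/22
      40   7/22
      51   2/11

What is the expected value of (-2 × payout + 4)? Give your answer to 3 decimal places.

E[-2x+4] = (2/11)·(-34) + (2/11)·(-58) + (3/22)·(-74) + (7/22)·(-76) + (2/11)·(-98)
     = -757/11 ≈ -68.818

-68.818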